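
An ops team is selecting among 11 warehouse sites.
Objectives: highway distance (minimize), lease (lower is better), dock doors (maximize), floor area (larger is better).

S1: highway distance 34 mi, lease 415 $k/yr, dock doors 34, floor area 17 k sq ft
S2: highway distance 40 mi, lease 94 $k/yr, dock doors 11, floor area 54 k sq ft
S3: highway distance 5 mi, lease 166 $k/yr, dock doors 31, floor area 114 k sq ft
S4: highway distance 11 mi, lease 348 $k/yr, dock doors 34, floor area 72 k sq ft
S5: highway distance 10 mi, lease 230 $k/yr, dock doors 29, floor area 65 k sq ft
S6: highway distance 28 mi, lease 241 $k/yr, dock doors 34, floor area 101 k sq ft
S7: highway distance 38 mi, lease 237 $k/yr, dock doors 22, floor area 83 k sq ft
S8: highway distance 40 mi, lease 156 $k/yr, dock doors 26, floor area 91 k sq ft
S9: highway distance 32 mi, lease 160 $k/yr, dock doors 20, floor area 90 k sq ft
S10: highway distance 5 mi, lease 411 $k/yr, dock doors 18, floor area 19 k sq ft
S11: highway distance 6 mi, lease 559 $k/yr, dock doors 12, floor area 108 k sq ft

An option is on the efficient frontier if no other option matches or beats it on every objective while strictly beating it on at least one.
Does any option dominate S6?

S1: worse on highway distance (34 vs 28).
S2: worse on highway distance (40 vs 28).
S3: worse on dock doors (31 vs 34).
S4: worse on lease (348 vs 241).
S5: worse on dock doors (29 vs 34).
S7: worse on highway distance (38 vs 28).
S8: worse on highway distance (40 vs 28).
S9: worse on highway distance (32 vs 28).
S10: worse on lease (411 vs 241).
S11: worse on lease (559 vs 241).
No option is at least as good as S6 on every objective and strictly better on one.

No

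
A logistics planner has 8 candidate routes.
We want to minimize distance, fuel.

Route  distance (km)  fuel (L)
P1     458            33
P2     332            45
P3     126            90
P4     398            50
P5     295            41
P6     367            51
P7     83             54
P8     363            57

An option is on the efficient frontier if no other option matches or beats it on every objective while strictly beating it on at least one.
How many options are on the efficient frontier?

3

P1: not dominated (best fuel).
P2: dominated by P5 (distance 295≤332, fuel 41≤45).
P3: dominated by P7 (distance 83≤126, fuel 54≤90).
P4: dominated by P2 (distance 332≤398, fuel 45≤50).
P5: not dominated.
P6: dominated by P2 (distance 332≤367, fuel 45≤51).
P7: not dominated (best distance).
P8: dominated by P2 (distance 332≤363, fuel 45≤57).
Pareto-optimal: P1, P5, P7 → 3.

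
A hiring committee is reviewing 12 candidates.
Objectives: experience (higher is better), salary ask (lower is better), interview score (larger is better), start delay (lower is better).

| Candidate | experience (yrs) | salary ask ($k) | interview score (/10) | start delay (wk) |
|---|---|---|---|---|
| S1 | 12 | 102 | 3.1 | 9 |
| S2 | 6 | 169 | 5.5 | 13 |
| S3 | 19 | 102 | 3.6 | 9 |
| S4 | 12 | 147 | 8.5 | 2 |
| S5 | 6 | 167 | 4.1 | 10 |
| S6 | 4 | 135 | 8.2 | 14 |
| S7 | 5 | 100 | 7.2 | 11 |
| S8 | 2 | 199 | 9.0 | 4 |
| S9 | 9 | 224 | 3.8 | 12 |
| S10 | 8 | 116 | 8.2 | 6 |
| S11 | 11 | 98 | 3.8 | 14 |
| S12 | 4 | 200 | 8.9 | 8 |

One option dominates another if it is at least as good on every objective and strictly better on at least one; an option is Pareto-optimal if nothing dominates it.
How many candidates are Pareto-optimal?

7

S1: dominated by S3 (experience 19≥12, salary ask 102≤102, interview score 3.6≥3.1, start delay 9≤9).
S2: dominated by S4 (experience 12≥6, salary ask 147≤169, interview score 8.5≥5.5, start delay 2≤13).
S3: not dominated (best experience).
S4: not dominated (best start delay).
S5: dominated by S4 (experience 12≥6, salary ask 147≤167, interview score 8.5≥4.1, start delay 2≤10).
S6: dominated by S10 (experience 8≥4, salary ask 116≤135, interview score 8.2≥8.2, start delay 6≤14).
S7: not dominated.
S8: not dominated (best interview score).
S9: dominated by S4 (experience 12≥9, salary ask 147≤224, interview score 8.5≥3.8, start delay 2≤12).
S10: not dominated.
S11: not dominated (best salary ask).
S12: not dominated.
Pareto-optimal: S3, S4, S7, S8, S10, S11, S12 → 7.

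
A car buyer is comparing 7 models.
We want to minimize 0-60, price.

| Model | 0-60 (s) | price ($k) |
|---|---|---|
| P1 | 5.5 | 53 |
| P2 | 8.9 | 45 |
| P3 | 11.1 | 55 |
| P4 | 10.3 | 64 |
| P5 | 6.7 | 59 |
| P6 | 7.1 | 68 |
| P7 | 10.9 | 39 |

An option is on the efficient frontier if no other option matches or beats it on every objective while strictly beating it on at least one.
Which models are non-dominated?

P1: not dominated (best 0-60).
P2: not dominated.
P3: dominated by P1 (0-60 5.5≤11.1, price 53≤55).
P4: dominated by P1 (0-60 5.5≤10.3, price 53≤64).
P5: dominated by P1 (0-60 5.5≤6.7, price 53≤59).
P6: dominated by P1 (0-60 5.5≤7.1, price 53≤68).
P7: not dominated (best price).

P1, P2, P7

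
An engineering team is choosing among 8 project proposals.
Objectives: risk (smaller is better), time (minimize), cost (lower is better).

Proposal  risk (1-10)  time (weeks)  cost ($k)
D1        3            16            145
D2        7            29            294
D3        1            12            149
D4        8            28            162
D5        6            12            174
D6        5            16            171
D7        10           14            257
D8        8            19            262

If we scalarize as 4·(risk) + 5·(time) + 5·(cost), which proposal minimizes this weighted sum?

D3

D1: 4·3 + 5·16 + 5·145 = 817
D2: 4·7 + 5·29 + 5·294 = 1643
D3: 4·1 + 5·12 + 5·149 = 809
D4: 4·8 + 5·28 + 5·162 = 982
D5: 4·6 + 5·12 + 5·174 = 954
D6: 4·5 + 5·16 + 5·171 = 955
D7: 4·10 + 5·14 + 5·257 = 1395
D8: 4·8 + 5·19 + 5·262 = 1437
Lowest: D3 at 809.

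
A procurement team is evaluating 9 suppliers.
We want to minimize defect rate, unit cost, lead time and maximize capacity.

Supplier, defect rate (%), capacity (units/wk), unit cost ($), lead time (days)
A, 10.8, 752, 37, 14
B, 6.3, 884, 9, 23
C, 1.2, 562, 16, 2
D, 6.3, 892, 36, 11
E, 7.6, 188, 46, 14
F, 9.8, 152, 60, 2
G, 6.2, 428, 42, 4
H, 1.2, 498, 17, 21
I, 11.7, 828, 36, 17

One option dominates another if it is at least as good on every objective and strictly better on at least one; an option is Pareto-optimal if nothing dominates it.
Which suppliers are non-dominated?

B, C, D

A: dominated by D (defect rate 6.3≤10.8, capacity 892≥752, unit cost 36≤37, lead time 11≤14).
B: not dominated (best unit cost).
C: not dominated.
D: not dominated (best capacity).
E: dominated by C (defect rate 1.2≤7.6, capacity 562≥188, unit cost 16≤46, lead time 2≤14).
F: dominated by C (defect rate 1.2≤9.8, capacity 562≥152, unit cost 16≤60, lead time 2≤2).
G: dominated by C (defect rate 1.2≤6.2, capacity 562≥428, unit cost 16≤42, lead time 2≤4).
H: dominated by C (defect rate 1.2≤1.2, capacity 562≥498, unit cost 16≤17, lead time 2≤21).
I: dominated by D (defect rate 6.3≤11.7, capacity 892≥828, unit cost 36≤36, lead time 11≤17).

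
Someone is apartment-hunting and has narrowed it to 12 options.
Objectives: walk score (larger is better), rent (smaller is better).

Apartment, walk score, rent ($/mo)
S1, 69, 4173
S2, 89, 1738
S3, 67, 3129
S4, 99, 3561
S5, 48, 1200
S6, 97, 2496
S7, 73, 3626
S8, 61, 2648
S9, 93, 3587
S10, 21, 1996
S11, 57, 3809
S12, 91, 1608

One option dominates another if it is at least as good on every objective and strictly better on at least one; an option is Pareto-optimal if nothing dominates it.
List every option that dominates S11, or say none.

S2, S3, S4, S6, S7, S8, S9, S12

S2: walk score 89≥57, rent 1738≤3809 — dominates S11.
S3: walk score 67≥57, rent 3129≤3809 — dominates S11.
S4: walk score 99≥57, rent 3561≤3809 — dominates S11.
S6: walk score 97≥57, rent 2496≤3809 — dominates S11.
S7: walk score 73≥57, rent 3626≤3809 — dominates S11.
S8: walk score 61≥57, rent 2648≤3809 — dominates S11.
S9: walk score 93≥57, rent 3587≤3809 — dominates S11.
S12: walk score 91≥57, rent 1608≤3809 — dominates S11.
Others (S1, S5, S10) are each worse than S11 on at least one objective.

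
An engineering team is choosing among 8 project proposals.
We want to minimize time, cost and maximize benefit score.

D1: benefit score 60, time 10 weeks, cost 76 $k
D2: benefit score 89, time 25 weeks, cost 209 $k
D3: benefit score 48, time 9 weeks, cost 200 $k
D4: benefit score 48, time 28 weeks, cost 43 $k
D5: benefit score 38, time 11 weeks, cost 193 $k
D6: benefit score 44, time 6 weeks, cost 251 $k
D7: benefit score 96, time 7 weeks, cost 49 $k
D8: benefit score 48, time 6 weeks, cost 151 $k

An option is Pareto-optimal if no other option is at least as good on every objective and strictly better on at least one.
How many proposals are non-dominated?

3

D1: dominated by D7 (benefit score 96≥60, time 7≤10, cost 49≤76).
D2: dominated by D7 (benefit score 96≥89, time 7≤25, cost 49≤209).
D3: dominated by D7 (benefit score 96≥48, time 7≤9, cost 49≤200).
D4: not dominated (best cost).
D5: dominated by D1 (benefit score 60≥38, time 10≤11, cost 76≤193).
D6: dominated by D8 (benefit score 48≥44, time 6≤6, cost 151≤251).
D7: not dominated (best benefit score).
D8: not dominated.
Pareto-optimal: D4, D7, D8 → 3.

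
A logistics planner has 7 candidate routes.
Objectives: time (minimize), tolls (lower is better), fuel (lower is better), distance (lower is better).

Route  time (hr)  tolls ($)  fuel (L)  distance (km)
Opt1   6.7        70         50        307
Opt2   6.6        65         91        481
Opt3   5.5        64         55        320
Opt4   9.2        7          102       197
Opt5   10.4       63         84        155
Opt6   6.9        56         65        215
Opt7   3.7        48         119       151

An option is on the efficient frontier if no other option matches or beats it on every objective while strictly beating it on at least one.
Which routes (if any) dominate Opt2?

Opt3: time 5.5≤6.6, tolls 64≤65, fuel 55≤91, distance 320≤481 — dominates Opt2.
Others (Opt1, Opt4, Opt5, Opt6, Opt7) are each worse than Opt2 on at least one objective.

Opt3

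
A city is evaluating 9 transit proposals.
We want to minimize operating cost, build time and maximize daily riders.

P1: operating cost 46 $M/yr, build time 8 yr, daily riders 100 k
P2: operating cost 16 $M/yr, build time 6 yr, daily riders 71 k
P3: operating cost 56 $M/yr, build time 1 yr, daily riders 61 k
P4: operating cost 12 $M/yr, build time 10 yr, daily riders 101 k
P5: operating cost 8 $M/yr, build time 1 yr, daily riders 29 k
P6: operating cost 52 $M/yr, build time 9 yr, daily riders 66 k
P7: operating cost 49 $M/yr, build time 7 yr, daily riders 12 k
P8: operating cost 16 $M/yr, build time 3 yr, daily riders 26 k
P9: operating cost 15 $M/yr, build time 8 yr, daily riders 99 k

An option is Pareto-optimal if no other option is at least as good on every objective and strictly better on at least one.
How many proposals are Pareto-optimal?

P1: not dominated.
P2: not dominated.
P3: not dominated.
P4: not dominated (best daily riders).
P5: not dominated (best operating cost).
P6: dominated by P1 (operating cost 46≤52, build time 8≤9, daily riders 100≥66).
P7: dominated by P2 (operating cost 16≤49, build time 6≤7, daily riders 71≥12).
P8: dominated by P5 (operating cost 8≤16, build time 1≤3, daily riders 29≥26).
P9: not dominated.
Pareto-optimal: P1, P2, P3, P4, P5, P9 → 6.

6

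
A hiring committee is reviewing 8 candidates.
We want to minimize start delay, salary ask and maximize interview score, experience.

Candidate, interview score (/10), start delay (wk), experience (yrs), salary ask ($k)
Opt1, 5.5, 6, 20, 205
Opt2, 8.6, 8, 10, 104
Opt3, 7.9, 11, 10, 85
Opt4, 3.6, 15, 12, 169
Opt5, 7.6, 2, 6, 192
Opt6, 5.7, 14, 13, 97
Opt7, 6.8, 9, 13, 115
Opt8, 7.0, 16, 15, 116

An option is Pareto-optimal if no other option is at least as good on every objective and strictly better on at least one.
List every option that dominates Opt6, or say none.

none

Opt1: worse on interview score (5.5 vs 5.7).
Opt2: worse on experience (10 vs 13).
Opt3: worse on experience (10 vs 13).
Opt4: worse on interview score (3.6 vs 5.7).
Opt5: worse on experience (6 vs 13).
Opt7: worse on salary ask (115 vs 97).
Opt8: worse on start delay (16 vs 14).
No option dominates Opt6.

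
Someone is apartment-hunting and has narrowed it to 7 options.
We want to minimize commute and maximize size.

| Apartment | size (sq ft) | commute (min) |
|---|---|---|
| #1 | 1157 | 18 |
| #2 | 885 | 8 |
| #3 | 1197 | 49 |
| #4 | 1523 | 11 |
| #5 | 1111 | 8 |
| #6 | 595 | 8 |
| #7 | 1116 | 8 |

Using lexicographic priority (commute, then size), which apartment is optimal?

First minimize commute: best is 8, kept {#2, #5, #6, #7}.
Then maximize size: best is 1116, kept {#7}.

#7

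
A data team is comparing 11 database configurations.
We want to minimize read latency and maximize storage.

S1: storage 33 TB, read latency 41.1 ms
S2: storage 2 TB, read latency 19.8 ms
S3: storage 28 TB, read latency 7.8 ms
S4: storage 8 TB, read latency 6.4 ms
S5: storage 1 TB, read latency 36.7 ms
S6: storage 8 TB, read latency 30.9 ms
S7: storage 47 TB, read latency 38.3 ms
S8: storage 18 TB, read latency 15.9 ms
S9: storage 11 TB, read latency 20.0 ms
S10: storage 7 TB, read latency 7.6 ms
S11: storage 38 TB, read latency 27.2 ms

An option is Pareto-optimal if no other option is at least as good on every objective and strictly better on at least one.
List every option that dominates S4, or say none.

S1: worse on read latency (41.1 vs 6.4).
S2: worse on storage (2 vs 8).
S3: worse on read latency (7.8 vs 6.4).
S5: worse on storage (1 vs 8).
S6: worse on read latency (30.9 vs 6.4).
S7: worse on read latency (38.3 vs 6.4).
S8: worse on read latency (15.9 vs 6.4).
S9: worse on read latency (20.0 vs 6.4).
S10: worse on storage (7 vs 8).
S11: worse on read latency (27.2 vs 6.4).
No option dominates S4.

none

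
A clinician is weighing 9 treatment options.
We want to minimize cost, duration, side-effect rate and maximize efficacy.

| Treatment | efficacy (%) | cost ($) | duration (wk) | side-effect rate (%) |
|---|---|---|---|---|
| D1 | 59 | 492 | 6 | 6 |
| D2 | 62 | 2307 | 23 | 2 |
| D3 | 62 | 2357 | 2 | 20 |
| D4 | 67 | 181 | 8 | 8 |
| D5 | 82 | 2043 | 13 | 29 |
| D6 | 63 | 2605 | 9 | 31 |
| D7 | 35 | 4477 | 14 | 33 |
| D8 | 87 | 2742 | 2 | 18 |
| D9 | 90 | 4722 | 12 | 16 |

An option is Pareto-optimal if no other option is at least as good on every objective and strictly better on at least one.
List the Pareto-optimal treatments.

D1: not dominated.
D2: not dominated (best side-effect rate).
D3: not dominated.
D4: not dominated (best cost).
D5: not dominated.
D6: dominated by D4 (efficacy 67≥63, cost 181≤2605, duration 8≤9, side-effect rate 8≤31).
D7: dominated by D1 (efficacy 59≥35, cost 492≤4477, duration 6≤14, side-effect rate 6≤33).
D8: not dominated.
D9: not dominated (best efficacy).

D1, D2, D3, D4, D5, D8, D9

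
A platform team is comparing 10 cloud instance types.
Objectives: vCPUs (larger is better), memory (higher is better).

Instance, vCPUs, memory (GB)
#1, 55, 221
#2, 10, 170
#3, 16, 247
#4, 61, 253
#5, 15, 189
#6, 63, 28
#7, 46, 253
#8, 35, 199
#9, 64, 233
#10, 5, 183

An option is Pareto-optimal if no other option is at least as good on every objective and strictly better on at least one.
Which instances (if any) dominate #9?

none

#1: worse on vCPUs (55 vs 64).
#2: worse on vCPUs (10 vs 64).
#3: worse on vCPUs (16 vs 64).
#4: worse on vCPUs (61 vs 64).
#5: worse on vCPUs (15 vs 64).
#6: worse on vCPUs (63 vs 64).
#7: worse on vCPUs (46 vs 64).
#8: worse on vCPUs (35 vs 64).
#10: worse on vCPUs (5 vs 64).
No option dominates #9.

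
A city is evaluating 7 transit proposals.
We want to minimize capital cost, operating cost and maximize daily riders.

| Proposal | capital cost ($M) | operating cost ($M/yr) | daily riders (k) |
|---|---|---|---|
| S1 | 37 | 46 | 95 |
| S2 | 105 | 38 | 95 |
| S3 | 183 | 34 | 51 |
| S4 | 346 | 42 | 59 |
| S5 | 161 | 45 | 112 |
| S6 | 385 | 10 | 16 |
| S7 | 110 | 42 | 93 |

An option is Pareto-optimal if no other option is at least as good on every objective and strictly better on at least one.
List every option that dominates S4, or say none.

S2: capital cost 105≤346, operating cost 38≤42, daily riders 95≥59 — dominates S4.
S7: capital cost 110≤346, operating cost 42≤42, daily riders 93≥59 — dominates S4.
Others (S1, S3, S5, S6) are each worse than S4 on at least one objective.

S2, S7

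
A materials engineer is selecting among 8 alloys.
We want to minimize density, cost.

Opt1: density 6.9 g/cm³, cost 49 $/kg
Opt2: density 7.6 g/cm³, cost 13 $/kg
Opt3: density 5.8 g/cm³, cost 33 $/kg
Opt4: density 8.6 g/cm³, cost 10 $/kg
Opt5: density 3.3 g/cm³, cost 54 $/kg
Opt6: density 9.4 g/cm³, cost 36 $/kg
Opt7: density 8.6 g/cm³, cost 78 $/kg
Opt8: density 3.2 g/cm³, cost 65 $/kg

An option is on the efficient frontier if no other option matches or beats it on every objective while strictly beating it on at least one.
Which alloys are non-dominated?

Opt1: dominated by Opt3 (density 5.8≤6.9, cost 33≤49).
Opt2: not dominated.
Opt3: not dominated.
Opt4: not dominated (best cost).
Opt5: not dominated.
Opt6: dominated by Opt2 (density 7.6≤9.4, cost 13≤36).
Opt7: dominated by Opt1 (density 6.9≤8.6, cost 49≤78).
Opt8: not dominated (best density).

Opt2, Opt3, Opt4, Opt5, Opt8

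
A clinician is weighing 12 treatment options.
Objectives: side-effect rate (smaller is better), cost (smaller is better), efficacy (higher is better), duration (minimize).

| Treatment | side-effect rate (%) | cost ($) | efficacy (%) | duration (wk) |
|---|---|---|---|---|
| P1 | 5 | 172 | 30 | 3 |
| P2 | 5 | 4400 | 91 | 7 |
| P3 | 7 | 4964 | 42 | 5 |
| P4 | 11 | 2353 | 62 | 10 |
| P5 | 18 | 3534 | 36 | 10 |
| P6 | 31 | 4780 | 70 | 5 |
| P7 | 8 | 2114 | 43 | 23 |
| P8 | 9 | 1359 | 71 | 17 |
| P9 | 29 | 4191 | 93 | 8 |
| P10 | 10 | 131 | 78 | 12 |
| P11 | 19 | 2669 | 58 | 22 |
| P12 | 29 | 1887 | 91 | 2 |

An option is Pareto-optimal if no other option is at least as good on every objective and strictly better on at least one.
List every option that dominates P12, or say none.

none

P1: worse on efficacy (30 vs 91).
P2: worse on cost (4400 vs 1887).
P3: worse on cost (4964 vs 1887).
P4: worse on cost (2353 vs 1887).
P5: worse on cost (3534 vs 1887).
P6: worse on side-effect rate (31 vs 29).
P7: worse on cost (2114 vs 1887).
P8: worse on efficacy (71 vs 91).
P9: worse on cost (4191 vs 1887).
P10: worse on efficacy (78 vs 91).
P11: worse on cost (2669 vs 1887).
No option dominates P12.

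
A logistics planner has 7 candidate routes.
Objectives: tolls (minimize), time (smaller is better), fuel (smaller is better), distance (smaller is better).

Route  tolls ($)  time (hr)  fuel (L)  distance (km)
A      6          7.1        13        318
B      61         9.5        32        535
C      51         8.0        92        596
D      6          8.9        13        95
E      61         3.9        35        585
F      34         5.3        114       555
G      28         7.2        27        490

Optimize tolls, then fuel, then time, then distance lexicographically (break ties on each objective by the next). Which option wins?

First minimize tolls: best is 6, kept {A, D}.
Then minimize fuel: best is 13, kept {A, D}.
Then minimize time: best is 7.1, kept {A}.

A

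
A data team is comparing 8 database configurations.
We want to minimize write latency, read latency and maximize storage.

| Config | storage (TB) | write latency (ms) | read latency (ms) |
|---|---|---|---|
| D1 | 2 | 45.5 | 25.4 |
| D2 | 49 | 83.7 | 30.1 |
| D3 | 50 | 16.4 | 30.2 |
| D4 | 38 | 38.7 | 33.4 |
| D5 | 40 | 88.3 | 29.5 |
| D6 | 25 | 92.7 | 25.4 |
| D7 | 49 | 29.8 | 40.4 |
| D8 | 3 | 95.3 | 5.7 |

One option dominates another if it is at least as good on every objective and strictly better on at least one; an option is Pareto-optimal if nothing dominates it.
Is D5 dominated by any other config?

No

D1: worse on storage (2 vs 40).
D2: worse on read latency (30.1 vs 29.5).
D3: worse on read latency (30.2 vs 29.5).
D4: worse on storage (38 vs 40).
D6: worse on storage (25 vs 40).
D7: worse on read latency (40.4 vs 29.5).
D8: worse on storage (3 vs 40).
No option is at least as good as D5 on every objective and strictly better on one.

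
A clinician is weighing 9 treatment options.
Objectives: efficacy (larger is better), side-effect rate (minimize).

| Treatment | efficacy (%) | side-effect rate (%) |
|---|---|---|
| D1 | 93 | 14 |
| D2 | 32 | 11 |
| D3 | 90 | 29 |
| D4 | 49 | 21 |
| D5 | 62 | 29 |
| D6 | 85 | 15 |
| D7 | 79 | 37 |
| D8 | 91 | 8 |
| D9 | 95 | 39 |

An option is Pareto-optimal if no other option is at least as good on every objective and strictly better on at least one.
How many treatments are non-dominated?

D1: not dominated.
D2: dominated by D8 (efficacy 91≥32, side-effect rate 8≤11).
D3: dominated by D1 (efficacy 93≥90, side-effect rate 14≤29).
D4: dominated by D1 (efficacy 93≥49, side-effect rate 14≤21).
D5: dominated by D1 (efficacy 93≥62, side-effect rate 14≤29).
D6: dominated by D1 (efficacy 93≥85, side-effect rate 14≤15).
D7: dominated by D1 (efficacy 93≥79, side-effect rate 14≤37).
D8: not dominated (best side-effect rate).
D9: not dominated (best efficacy).
Pareto-optimal: D1, D8, D9 → 3.

3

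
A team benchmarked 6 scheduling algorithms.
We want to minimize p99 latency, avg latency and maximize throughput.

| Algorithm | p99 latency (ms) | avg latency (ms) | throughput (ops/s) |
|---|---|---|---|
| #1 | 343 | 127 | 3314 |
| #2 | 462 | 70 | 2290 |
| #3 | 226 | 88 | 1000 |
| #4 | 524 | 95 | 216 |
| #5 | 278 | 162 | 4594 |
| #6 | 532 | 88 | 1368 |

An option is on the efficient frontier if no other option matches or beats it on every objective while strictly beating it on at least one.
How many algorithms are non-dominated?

4

#1: not dominated.
#2: not dominated (best avg latency).
#3: not dominated (best p99 latency).
#4: dominated by #2 (p99 latency 462≤524, avg latency 70≤95, throughput 2290≥216).
#5: not dominated (best throughput).
#6: dominated by #2 (p99 latency 462≤532, avg latency 70≤88, throughput 2290≥1368).
Pareto-optimal: #1, #2, #3, #5 → 4.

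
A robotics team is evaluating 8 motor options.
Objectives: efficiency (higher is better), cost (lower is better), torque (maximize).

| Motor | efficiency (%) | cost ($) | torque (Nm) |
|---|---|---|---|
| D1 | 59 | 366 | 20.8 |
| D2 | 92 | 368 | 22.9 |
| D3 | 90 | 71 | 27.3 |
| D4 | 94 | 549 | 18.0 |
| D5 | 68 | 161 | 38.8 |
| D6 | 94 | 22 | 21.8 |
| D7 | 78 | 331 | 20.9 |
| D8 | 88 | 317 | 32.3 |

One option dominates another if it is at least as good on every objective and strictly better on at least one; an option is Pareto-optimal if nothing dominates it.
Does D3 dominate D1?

D3 vs D1: efficiency 90≥59, cost 71≤366, torque 27.3≥20.8 — D3 is at least as good on every objective with at least one strict improvement.

Yes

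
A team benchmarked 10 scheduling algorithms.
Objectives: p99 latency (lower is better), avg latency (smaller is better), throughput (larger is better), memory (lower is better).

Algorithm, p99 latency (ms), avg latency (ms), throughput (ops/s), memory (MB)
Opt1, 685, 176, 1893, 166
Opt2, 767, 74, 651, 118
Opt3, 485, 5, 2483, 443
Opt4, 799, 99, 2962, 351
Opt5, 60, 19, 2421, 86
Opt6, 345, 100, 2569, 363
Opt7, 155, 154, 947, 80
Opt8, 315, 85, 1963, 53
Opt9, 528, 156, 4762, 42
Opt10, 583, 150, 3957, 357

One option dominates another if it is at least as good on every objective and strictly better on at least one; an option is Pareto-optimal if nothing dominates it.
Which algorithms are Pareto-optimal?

Opt3, Opt4, Opt5, Opt6, Opt7, Opt8, Opt9, Opt10

Opt1: dominated by Opt5 (p99 latency 60≤685, avg latency 19≤176, throughput 2421≥1893, memory 86≤166).
Opt2: dominated by Opt5 (p99 latency 60≤767, avg latency 19≤74, throughput 2421≥651, memory 86≤118).
Opt3: not dominated (best avg latency).
Opt4: not dominated.
Opt5: not dominated (best p99 latency).
Opt6: not dominated.
Opt7: not dominated.
Opt8: not dominated.
Opt9: not dominated (best throughput).
Opt10: not dominated.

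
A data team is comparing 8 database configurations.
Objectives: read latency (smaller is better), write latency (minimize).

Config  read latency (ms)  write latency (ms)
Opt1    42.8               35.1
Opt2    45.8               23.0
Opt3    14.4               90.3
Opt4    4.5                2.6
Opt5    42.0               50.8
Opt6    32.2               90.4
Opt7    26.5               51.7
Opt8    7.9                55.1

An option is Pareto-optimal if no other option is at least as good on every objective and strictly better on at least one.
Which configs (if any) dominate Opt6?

Opt3: read latency 14.4≤32.2, write latency 90.3≤90.4 — dominates Opt6.
Opt4: read latency 4.5≤32.2, write latency 2.6≤90.4 — dominates Opt6.
Opt7: read latency 26.5≤32.2, write latency 51.7≤90.4 — dominates Opt6.
Opt8: read latency 7.9≤32.2, write latency 55.1≤90.4 — dominates Opt6.
Others (Opt1, Opt2, Opt5) are each worse than Opt6 on at least one objective.

Opt3, Opt4, Opt7, Opt8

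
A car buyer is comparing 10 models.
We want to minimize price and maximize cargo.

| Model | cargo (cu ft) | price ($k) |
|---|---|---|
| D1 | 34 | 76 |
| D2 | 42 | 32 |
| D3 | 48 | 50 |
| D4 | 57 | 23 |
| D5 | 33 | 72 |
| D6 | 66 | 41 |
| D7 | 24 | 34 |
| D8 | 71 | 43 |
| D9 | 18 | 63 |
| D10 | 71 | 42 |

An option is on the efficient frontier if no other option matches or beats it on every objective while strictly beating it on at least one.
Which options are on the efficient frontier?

D4, D6, D10

D1: dominated by D2 (cargo 42≥34, price 32≤76).
D2: dominated by D4 (cargo 57≥42, price 23≤32).
D3: dominated by D4 (cargo 57≥48, price 23≤50).
D4: not dominated (best price).
D5: dominated by D2 (cargo 42≥33, price 32≤72).
D6: not dominated.
D7: dominated by D2 (cargo 42≥24, price 32≤34).
D8: dominated by D10 (cargo 71≥71, price 42≤43).
D9: dominated by D2 (cargo 42≥18, price 32≤63).
D10: not dominated.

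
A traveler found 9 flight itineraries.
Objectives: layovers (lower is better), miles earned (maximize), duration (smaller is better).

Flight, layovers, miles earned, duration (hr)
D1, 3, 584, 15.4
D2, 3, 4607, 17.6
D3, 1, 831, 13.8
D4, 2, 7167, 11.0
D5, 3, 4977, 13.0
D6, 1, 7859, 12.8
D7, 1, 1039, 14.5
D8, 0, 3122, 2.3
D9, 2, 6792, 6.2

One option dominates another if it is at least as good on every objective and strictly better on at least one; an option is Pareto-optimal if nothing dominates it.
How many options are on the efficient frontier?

4

D1: dominated by D3 (layovers 1≤3, miles earned 831≥584, duration 13.8≤15.4).
D2: dominated by D4 (layovers 2≤3, miles earned 7167≥4607, duration 11.0≤17.6).
D3: dominated by D6 (layovers 1≤1, miles earned 7859≥831, duration 12.8≤13.8).
D4: not dominated.
D5: dominated by D4 (layovers 2≤3, miles earned 7167≥4977, duration 11.0≤13.0).
D6: not dominated (best miles earned).
D7: dominated by D6 (layovers 1≤1, miles earned 7859≥1039, duration 12.8≤14.5).
D8: not dominated (best layovers).
D9: not dominated.
Pareto-optimal: D4, D6, D8, D9 → 4.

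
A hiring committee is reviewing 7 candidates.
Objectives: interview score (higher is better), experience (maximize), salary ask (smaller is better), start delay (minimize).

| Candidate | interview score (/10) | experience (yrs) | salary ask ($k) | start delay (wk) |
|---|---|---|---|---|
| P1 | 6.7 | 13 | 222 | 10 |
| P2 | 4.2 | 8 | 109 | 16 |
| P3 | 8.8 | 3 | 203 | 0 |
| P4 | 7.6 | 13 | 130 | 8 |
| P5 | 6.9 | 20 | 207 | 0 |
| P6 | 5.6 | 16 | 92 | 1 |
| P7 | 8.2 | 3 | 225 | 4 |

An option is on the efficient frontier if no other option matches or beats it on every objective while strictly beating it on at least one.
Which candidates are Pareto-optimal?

P1: dominated by P4 (interview score 7.6≥6.7, experience 13≥13, salary ask 130≤222, start delay 8≤10).
P2: dominated by P6 (interview score 5.6≥4.2, experience 16≥8, salary ask 92≤109, start delay 1≤16).
P3: not dominated (best interview score).
P4: not dominated.
P5: not dominated (best experience).
P6: not dominated (best salary ask).
P7: dominated by P3 (interview score 8.8≥8.2, experience 3≥3, salary ask 203≤225, start delay 0≤4).

P3, P4, P5, P6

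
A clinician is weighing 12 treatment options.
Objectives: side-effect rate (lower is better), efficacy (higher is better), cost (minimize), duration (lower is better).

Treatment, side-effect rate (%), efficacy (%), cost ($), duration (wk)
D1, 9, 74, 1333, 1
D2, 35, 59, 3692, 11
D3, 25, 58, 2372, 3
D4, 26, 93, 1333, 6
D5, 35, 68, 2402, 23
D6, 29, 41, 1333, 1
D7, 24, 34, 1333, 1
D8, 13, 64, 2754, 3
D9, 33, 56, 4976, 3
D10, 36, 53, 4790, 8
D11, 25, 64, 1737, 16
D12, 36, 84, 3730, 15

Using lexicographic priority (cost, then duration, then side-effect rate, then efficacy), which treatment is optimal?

First minimize cost: best is 1333, kept {D1, D4, D6, D7}.
Then minimize duration: best is 1, kept {D1, D6, D7}.
Then minimize side-effect rate: best is 9, kept {D1}.

D1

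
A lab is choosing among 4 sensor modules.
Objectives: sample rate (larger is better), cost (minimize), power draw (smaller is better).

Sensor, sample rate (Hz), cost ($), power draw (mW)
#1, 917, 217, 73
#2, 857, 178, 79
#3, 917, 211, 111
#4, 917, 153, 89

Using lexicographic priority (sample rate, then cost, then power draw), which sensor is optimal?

First maximize sample rate: best is 917, kept {#1, #3, #4}.
Then minimize cost: best is 153, kept {#4}.

#4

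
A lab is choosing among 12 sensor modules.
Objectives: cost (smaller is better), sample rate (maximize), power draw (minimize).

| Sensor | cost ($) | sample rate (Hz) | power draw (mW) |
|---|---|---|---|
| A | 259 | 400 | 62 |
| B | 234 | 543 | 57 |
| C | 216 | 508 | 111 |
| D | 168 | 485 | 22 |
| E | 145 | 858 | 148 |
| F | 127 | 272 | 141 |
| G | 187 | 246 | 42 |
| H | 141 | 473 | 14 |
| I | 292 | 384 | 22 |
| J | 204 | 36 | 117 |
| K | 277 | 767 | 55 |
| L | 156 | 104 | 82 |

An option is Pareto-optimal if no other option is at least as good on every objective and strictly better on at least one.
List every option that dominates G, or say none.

D: cost 168≤187, sample rate 485≥246, power draw 22≤42 — dominates G.
H: cost 141≤187, sample rate 473≥246, power draw 14≤42 — dominates G.
Others (A, B, C, E, F, I, J, K, L) are each worse than G on at least one objective.

D, H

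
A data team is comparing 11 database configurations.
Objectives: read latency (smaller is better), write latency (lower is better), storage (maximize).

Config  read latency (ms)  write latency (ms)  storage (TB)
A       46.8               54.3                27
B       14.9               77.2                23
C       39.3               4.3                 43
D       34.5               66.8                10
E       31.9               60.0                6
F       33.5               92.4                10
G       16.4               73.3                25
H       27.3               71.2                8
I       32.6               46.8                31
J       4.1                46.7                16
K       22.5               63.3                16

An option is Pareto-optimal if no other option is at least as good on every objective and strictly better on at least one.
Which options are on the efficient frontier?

B, C, G, I, J

A: dominated by C (read latency 39.3≤46.8, write latency 4.3≤54.3, storage 43≥27).
B: not dominated.
C: not dominated (best write latency).
D: dominated by I (read latency 32.6≤34.5, write latency 46.8≤66.8, storage 31≥10).
E: dominated by J (read latency 4.1≤31.9, write latency 46.7≤60.0, storage 16≥6).
F: dominated by B (read latency 14.9≤33.5, write latency 77.2≤92.4, storage 23≥10).
G: not dominated.
H: dominated by J (read latency 4.1≤27.3, write latency 46.7≤71.2, storage 16≥8).
I: not dominated.
J: not dominated (best read latency).
K: dominated by J (read latency 4.1≤22.5, write latency 46.7≤63.3, storage 16≥16).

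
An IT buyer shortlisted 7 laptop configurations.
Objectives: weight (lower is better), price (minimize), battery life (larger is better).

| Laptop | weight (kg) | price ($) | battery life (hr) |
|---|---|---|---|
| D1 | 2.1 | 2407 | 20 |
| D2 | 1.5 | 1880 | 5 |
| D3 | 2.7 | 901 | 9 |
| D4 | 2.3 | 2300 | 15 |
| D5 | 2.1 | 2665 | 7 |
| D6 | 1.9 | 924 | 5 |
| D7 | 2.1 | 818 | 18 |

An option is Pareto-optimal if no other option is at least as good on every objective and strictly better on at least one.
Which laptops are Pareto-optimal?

D1: not dominated (best battery life).
D2: not dominated (best weight).
D3: dominated by D7 (weight 2.1≤2.7, price 818≤901, battery life 18≥9).
D4: dominated by D7 (weight 2.1≤2.3, price 818≤2300, battery life 18≥15).
D5: dominated by D1 (weight 2.1≤2.1, price 2407≤2665, battery life 20≥7).
D6: not dominated.
D7: not dominated (best price).

D1, D2, D6, D7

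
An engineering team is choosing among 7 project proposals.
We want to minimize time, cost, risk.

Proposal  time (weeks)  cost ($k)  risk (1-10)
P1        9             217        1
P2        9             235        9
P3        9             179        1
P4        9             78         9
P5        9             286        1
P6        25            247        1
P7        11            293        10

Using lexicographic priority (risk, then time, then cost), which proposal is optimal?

P3

First minimize risk: best is 1, kept {P1, P3, P5, P6}.
Then minimize time: best is 9, kept {P1, P3, P5}.
Then minimize cost: best is 179, kept {P3}.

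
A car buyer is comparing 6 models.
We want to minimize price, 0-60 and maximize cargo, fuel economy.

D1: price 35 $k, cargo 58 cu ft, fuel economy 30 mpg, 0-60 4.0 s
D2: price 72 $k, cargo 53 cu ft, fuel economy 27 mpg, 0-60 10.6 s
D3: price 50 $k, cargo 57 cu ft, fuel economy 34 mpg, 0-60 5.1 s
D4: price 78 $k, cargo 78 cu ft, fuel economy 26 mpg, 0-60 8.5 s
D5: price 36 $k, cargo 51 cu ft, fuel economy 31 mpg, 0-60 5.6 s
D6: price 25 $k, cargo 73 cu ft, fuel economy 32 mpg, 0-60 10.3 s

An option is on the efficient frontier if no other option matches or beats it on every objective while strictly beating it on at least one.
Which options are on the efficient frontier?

D1: not dominated (best 0-60).
D2: dominated by D1 (price 35≤72, cargo 58≥53, fuel economy 30≥27, 0-60 4.0≤10.6).
D3: not dominated (best fuel economy).
D4: not dominated (best cargo).
D5: not dominated.
D6: not dominated (best price).

D1, D3, D4, D5, D6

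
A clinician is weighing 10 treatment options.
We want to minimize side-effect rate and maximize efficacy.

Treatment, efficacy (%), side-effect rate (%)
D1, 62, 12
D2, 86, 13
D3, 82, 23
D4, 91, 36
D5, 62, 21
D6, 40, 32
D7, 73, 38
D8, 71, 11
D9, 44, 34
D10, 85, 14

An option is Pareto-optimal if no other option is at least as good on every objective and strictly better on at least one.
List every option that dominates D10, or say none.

D2

D2: efficacy 86≥85, side-effect rate 13≤14 — dominates D10.
Others (D1, D3, D4, D5, D6, D7, D8, D9) are each worse than D10 on at least one objective.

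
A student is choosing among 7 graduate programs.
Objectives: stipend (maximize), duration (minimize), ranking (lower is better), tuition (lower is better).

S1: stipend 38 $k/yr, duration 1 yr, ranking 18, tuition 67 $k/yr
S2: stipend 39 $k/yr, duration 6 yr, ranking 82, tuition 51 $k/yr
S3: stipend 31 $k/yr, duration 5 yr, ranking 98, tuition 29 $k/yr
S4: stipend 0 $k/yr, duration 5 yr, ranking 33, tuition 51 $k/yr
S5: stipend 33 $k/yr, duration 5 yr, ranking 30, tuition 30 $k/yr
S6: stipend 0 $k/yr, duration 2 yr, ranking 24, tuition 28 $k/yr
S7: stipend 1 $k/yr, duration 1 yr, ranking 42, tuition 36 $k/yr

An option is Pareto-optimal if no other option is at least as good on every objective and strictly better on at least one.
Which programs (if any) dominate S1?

none

S2: worse on duration (6 vs 1).
S3: worse on stipend (31 vs 38).
S4: worse on stipend (0 vs 38).
S5: worse on stipend (33 vs 38).
S6: worse on stipend (0 vs 38).
S7: worse on stipend (1 vs 38).
No option dominates S1.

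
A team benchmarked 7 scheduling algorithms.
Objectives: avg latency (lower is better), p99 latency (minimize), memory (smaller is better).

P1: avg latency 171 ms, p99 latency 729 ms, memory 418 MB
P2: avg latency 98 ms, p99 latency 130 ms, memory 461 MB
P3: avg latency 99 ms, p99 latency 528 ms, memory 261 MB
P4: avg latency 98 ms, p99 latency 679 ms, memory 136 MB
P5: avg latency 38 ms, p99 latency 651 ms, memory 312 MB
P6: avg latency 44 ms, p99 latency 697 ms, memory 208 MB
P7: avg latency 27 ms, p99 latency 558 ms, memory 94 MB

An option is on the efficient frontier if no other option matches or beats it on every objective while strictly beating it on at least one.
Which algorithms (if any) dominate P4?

P7: avg latency 27≤98, p99 latency 558≤679, memory 94≤136 — dominates P4.
Others (P1, P2, P3, P5, P6) are each worse than P4 on at least one objective.

P7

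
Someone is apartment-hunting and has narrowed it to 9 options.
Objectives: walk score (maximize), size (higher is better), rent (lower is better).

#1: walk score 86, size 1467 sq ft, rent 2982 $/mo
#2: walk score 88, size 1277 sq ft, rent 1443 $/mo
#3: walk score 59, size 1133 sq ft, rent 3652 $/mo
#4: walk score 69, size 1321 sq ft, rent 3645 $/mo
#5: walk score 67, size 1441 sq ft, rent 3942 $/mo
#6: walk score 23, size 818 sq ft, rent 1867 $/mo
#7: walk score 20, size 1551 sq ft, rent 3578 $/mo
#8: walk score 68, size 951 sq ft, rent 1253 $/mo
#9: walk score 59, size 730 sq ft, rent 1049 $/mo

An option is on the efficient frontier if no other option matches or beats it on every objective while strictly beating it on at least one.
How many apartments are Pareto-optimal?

5

#1: not dominated.
#2: not dominated (best walk score).
#3: dominated by #1 (walk score 86≥59, size 1467≥1133, rent 2982≤3652).
#4: dominated by #1 (walk score 86≥69, size 1467≥1321, rent 2982≤3645).
#5: dominated by #1 (walk score 86≥67, size 1467≥1441, rent 2982≤3942).
#6: dominated by #2 (walk score 88≥23, size 1277≥818, rent 1443≤1867).
#7: not dominated (best size).
#8: not dominated.
#9: not dominated (best rent).
Pareto-optimal: #1, #2, #7, #8, #9 → 5.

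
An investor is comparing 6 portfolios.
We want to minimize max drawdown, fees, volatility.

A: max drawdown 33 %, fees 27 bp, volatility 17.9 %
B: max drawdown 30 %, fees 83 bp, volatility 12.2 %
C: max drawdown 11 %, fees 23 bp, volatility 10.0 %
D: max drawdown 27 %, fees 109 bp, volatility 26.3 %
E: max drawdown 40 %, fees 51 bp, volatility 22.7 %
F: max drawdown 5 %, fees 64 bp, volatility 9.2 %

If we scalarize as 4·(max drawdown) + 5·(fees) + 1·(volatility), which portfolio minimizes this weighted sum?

C

A: 4·33 + 5·27 + 1·17.9 = 284.9
B: 4·30 + 5·83 + 1·12.2 = 547.2
C: 4·11 + 5·23 + 1·10.0 = 169.0
D: 4·27 + 5·109 + 1·26.3 = 679.3
E: 4·40 + 5·51 + 1·22.7 = 437.7
F: 4·5 + 5·64 + 1·9.2 = 349.2
Lowest: C at 169.0.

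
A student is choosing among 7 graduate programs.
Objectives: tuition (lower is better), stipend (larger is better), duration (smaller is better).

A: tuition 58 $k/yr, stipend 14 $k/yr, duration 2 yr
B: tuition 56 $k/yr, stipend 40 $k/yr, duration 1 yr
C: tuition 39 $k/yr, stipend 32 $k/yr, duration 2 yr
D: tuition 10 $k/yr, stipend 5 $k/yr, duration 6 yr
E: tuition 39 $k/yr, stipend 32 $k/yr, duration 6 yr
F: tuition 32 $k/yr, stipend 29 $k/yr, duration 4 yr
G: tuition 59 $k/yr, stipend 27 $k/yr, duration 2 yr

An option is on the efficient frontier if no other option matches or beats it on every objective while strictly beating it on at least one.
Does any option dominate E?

C vs E: tuition 39≤39, stipend 32≥32, duration 2≤6 — C is at least as good on every objective and strictly better on at least one, so C dominates E.

Yes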